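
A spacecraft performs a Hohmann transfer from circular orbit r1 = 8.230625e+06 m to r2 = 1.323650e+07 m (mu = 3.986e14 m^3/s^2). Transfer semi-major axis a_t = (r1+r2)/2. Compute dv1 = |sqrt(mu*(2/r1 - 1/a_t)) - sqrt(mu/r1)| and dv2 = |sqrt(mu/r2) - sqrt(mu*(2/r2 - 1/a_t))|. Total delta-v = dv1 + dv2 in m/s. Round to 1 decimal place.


Step 1: Transfer semi-major axis a_t = (8.230625e+06 + 1.323650e+07) / 2 = 1.073356e+07 m
Step 2: v1 (circular at r1) = sqrt(mu/r1) = 6959.09 m/s
Step 3: v_t1 = sqrt(mu*(2/r1 - 1/a_t)) = 7728.0 m/s
Step 4: dv1 = |7728.0 - 6959.09| = 768.91 m/s
Step 5: v2 (circular at r2) = 5487.6 m/s, v_t2 = 4805.37 m/s
Step 6: dv2 = |5487.6 - 4805.37| = 682.23 m/s
Step 7: Total delta-v = 768.91 + 682.23 = 1451.1 m/s

1451.1


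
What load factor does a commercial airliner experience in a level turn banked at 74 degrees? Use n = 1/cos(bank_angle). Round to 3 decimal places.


Step 1: Convert 74 degrees to radians = 1.291544
Step 2: cos(74 deg) = 0.275637
Step 3: n = 1 / 0.275637 = 3.628

3.628


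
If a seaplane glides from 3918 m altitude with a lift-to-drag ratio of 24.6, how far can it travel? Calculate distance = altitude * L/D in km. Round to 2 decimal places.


Step 1: Glide distance = altitude * L/D = 3918 * 24.6 = 96382.8 m
Step 2: Convert to km: 96382.8 / 1000 = 96.38 km

96.38


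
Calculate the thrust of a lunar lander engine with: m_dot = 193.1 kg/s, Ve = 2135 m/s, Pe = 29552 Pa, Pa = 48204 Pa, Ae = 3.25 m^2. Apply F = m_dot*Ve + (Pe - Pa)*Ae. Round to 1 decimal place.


Step 1: Momentum thrust = m_dot * Ve = 193.1 * 2135 = 412268.5 N
Step 2: Pressure thrust = (Pe - Pa) * Ae = (29552 - 48204) * 3.25 = -60619.00 N
Step 3: Total thrust F = 412268.5 + -60619.00 = 351649.5 N

351649.5


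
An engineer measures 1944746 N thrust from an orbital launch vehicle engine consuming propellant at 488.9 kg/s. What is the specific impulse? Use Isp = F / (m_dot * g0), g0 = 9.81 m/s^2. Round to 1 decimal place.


Step 1: m_dot * g0 = 488.9 * 9.81 = 4796.11
Step 2: Isp = 1944746 / 4796.11 = 405.5 s

405.5


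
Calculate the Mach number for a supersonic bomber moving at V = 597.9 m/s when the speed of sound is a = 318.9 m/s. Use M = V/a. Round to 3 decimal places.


Step 1: M = V / a = 597.9 / 318.9
Step 2: M = 1.875

1.875


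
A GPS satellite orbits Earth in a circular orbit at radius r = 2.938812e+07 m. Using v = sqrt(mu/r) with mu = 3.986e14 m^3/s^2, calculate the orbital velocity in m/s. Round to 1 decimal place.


Step 1: mu / r = 3.986e14 / 2.938812e+07 = 13563303.8112
Step 2: v = sqrt(13563303.8112) = 3682.8 m/s

3682.8


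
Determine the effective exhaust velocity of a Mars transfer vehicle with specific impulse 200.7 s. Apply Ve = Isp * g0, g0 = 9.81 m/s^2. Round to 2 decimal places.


Step 1: Ve = Isp * g0 = 200.7 * 9.81
Step 2: Ve = 1968.87 m/s

1968.87


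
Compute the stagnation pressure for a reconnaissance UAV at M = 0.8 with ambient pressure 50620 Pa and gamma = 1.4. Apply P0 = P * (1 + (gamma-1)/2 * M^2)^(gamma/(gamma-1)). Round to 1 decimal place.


Step 1: (gamma-1)/2 * M^2 = 0.2 * 0.64 = 0.128
Step 2: 1 + 0.128 = 1.128
Step 3: Exponent gamma/(gamma-1) = 3.5
Step 4: P0 = 50620 * 1.128^3.5 = 77162.1 Pa

77162.1


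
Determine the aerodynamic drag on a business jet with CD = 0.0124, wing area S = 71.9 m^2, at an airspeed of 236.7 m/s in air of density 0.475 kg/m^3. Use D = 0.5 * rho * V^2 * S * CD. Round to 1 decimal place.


Step 1: Dynamic pressure q = 0.5 * 0.475 * 236.7^2 = 13306.3864 Pa
Step 2: Drag D = q * S * CD = 13306.3864 * 71.9 * 0.0124
Step 3: D = 11863.4 N

11863.4


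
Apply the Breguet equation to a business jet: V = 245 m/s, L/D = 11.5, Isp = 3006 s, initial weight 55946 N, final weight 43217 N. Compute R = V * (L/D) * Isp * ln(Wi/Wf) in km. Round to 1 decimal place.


Step 1: Coefficient = V * (L/D) * Isp = 245 * 11.5 * 3006 = 8469405.0 m
Step 2: Wi/Wf = 55946 / 43217 = 1.294537
Step 3: ln(1.294537) = 0.258153
Step 4: R = 8469405.0 * 0.258153 = 2186402.3 m = 2186.4 km

2186.4


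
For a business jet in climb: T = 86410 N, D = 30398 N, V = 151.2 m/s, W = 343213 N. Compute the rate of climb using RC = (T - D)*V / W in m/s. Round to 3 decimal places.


Step 1: Excess thrust = T - D = 86410 - 30398 = 56012 N
Step 2: Excess power = 56012 * 151.2 = 8469014.4 W
Step 3: RC = 8469014.4 / 343213 = 24.676 m/s

24.676


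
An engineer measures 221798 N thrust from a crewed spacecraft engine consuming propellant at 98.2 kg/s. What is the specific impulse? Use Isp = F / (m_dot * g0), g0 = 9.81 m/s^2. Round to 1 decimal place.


Step 1: m_dot * g0 = 98.2 * 9.81 = 963.34
Step 2: Isp = 221798 / 963.34 = 230.2 s

230.2


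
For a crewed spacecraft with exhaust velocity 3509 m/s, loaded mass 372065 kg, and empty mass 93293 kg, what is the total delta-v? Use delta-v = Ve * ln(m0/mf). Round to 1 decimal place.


Step 1: Mass ratio m0/mf = 372065 / 93293 = 3.988134
Step 2: ln(3.988134) = 1.383323
Step 3: delta-v = 3509 * 1.383323 = 4854.1 m/s

4854.1


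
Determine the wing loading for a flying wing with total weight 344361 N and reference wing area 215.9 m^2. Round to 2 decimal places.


Step 1: Wing loading = W / S = 344361 / 215.9
Step 2: Wing loading = 1595.00 N/m^2

1595.00


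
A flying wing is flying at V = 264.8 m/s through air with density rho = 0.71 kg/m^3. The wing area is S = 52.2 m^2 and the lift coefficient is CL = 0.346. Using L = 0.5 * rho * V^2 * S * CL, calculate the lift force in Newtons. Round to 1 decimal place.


Step 1: Calculate dynamic pressure q = 0.5 * 0.71 * 264.8^2 = 0.5 * 0.71 * 70119.04 = 24892.2592 Pa
Step 2: Multiply by wing area and lift coefficient: L = 24892.2592 * 52.2 * 0.346
Step 3: L = 1299375.9302 * 0.346 = 449584.1 N

449584.1


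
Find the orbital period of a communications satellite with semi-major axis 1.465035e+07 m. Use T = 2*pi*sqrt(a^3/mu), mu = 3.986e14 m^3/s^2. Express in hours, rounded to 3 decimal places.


Step 1: a^3 / mu = 3.144445e+21 / 3.986e14 = 7.888723e+06
Step 2: sqrt(7.888723e+06) = 2808.6871 s
Step 3: T = 2*pi * 2808.6871 = 17647.5 s
Step 4: T in hours = 17647.5 / 3600 = 4.902 hours

4.902


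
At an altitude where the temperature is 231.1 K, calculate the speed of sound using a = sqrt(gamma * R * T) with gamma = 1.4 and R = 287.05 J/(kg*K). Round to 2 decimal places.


Step 1: gamma * R * T = 1.4 * 287.05 * 231.1 = 92872.157
Step 2: a = sqrt(92872.157) = 304.75 m/s

304.75


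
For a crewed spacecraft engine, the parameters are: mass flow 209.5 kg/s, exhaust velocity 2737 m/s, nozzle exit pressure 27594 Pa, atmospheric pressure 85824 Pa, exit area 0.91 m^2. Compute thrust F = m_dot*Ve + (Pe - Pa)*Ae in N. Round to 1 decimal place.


Step 1: Momentum thrust = m_dot * Ve = 209.5 * 2737 = 573401.5 N
Step 2: Pressure thrust = (Pe - Pa) * Ae = (27594 - 85824) * 0.91 = -52989.30 N
Step 3: Total thrust F = 573401.5 + -52989.30 = 520412.2 N

520412.2


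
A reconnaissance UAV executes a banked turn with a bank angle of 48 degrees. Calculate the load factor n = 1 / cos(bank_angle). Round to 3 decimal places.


Step 1: Convert 48 degrees to radians = 0.837758
Step 2: cos(48 deg) = 0.669131
Step 3: n = 1 / 0.669131 = 1.494

1.494


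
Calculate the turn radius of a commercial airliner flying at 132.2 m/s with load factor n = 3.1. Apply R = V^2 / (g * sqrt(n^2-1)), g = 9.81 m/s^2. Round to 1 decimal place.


Step 1: V^2 = 132.2^2 = 17476.84
Step 2: n^2 - 1 = 3.1^2 - 1 = 8.61
Step 3: sqrt(8.61) = 2.93428
Step 4: R = 17476.84 / (9.81 * 2.93428) = 607.1 m

607.1


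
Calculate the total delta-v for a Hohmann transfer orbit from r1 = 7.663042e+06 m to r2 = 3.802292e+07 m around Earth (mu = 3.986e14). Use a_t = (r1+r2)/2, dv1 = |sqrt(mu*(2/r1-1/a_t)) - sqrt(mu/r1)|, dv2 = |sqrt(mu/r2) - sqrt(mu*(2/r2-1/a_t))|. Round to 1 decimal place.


Step 1: Transfer semi-major axis a_t = (7.663042e+06 + 3.802292e+07) / 2 = 2.284298e+07 m
Step 2: v1 (circular at r1) = sqrt(mu/r1) = 7212.2 m/s
Step 3: v_t1 = sqrt(mu*(2/r1 - 1/a_t)) = 9304.96 m/s
Step 4: dv1 = |9304.96 - 7212.2| = 2092.75 m/s
Step 5: v2 (circular at r2) = 3237.77 m/s, v_t2 = 1875.3 m/s
Step 6: dv2 = |3237.77 - 1875.3| = 1362.47 m/s
Step 7: Total delta-v = 2092.75 + 1362.47 = 3455.2 m/s

3455.2


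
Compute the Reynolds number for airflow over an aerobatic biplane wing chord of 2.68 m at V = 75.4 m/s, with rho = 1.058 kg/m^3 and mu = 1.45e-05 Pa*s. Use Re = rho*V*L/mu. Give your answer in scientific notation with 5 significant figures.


Step 1: Numerator = rho * V * L = 1.058 * 75.4 * 2.68 = 213.792176
Step 2: Re = 213.792176 / 1.45e-05
Step 3: Re = 1.4744e+07

1.4744e+07


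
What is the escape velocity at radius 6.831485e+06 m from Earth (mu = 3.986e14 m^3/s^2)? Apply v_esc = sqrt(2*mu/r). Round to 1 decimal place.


Step 1: 2*mu/r = 2 * 3.986e14 / 6.831485e+06 = 116694979.2029
Step 2: v_esc = sqrt(116694979.2029) = 10802.5 m/s

10802.5


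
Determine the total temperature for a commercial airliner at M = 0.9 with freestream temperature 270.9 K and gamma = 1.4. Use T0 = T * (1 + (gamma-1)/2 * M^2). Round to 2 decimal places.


Step 1: (gamma-1)/2 = 0.2
Step 2: M^2 = 0.81
Step 3: 1 + 0.2 * 0.81 = 1.162
Step 4: T0 = 270.9 * 1.162 = 314.79 K

314.79


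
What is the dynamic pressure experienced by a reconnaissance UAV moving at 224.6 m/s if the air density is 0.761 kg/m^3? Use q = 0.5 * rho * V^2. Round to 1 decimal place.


Step 1: V^2 = 224.6^2 = 50445.16
Step 2: q = 0.5 * 0.761 * 50445.16
Step 3: q = 19194.4 Pa

19194.4


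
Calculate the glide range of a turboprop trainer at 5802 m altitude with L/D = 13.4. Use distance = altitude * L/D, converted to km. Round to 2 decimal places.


Step 1: Glide distance = altitude * L/D = 5802 * 13.4 = 77746.8 m
Step 2: Convert to km: 77746.8 / 1000 = 77.75 km

77.75


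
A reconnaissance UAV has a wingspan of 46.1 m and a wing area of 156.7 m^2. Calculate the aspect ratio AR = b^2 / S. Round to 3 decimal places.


Step 1: b^2 = 46.1^2 = 2125.21
Step 2: AR = 2125.21 / 156.7 = 13.562

13.562


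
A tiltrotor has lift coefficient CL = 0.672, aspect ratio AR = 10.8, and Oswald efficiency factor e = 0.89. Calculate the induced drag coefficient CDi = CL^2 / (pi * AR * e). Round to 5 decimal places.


Step 1: CL^2 = 0.672^2 = 0.451584
Step 2: pi * AR * e = 3.14159 * 10.8 * 0.89 = 30.196989
Step 3: CDi = 0.451584 / 30.196989 = 0.01495

0.01495


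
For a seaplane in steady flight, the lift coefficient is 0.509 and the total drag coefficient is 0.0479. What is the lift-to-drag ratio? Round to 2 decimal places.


Step 1: L/D = CL / CD = 0.509 / 0.0479
Step 2: L/D = 10.63

10.63


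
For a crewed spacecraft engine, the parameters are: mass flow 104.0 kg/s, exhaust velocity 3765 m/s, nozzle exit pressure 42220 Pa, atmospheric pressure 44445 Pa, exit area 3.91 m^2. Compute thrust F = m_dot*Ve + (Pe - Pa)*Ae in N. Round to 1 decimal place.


Step 1: Momentum thrust = m_dot * Ve = 104.0 * 3765 = 391560.0 N
Step 2: Pressure thrust = (Pe - Pa) * Ae = (42220 - 44445) * 3.91 = -8699.75 N
Step 3: Total thrust F = 391560.0 + -8699.75 = 382860.3 N

382860.3


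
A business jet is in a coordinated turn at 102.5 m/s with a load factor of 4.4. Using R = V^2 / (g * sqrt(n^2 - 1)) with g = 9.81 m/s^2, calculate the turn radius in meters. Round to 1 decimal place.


Step 1: V^2 = 102.5^2 = 10506.25
Step 2: n^2 - 1 = 4.4^2 - 1 = 18.36
Step 3: sqrt(18.36) = 4.284857
Step 4: R = 10506.25 / (9.81 * 4.284857) = 249.9 m

249.9


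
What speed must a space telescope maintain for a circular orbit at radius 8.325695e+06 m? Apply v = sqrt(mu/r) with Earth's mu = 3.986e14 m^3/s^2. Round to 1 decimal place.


Step 1: mu / r = 3.986e14 / 8.325695e+06 = 47875883.0344
Step 2: v = sqrt(47875883.0344) = 6919.2 m/s

6919.2


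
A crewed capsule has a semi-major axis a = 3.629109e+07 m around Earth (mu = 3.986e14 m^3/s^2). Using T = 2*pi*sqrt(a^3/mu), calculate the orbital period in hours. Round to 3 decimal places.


Step 1: a^3 / mu = 4.779693e+22 / 3.986e14 = 1.199120e+08
Step 2: sqrt(1.199120e+08) = 10950.435 s
Step 3: T = 2*pi * 10950.435 = 68803.61 s
Step 4: T in hours = 68803.61 / 3600 = 19.112 hours

19.112


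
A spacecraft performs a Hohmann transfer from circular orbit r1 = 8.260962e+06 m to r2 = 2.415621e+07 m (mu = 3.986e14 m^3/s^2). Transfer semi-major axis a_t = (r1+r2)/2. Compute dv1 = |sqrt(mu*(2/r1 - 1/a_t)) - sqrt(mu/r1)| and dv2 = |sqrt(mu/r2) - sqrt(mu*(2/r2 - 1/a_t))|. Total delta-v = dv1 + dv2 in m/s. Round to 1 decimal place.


Step 1: Transfer semi-major axis a_t = (8.260962e+06 + 2.415621e+07) / 2 = 1.620859e+07 m
Step 2: v1 (circular at r1) = sqrt(mu/r1) = 6946.3 m/s
Step 3: v_t1 = sqrt(mu*(2/r1 - 1/a_t)) = 8479.99 m/s
Step 4: dv1 = |8479.99 - 6946.3| = 1533.69 m/s
Step 5: v2 (circular at r2) = 4062.13 m/s, v_t2 = 2899.99 m/s
Step 6: dv2 = |4062.13 - 2899.99| = 1162.14 m/s
Step 7: Total delta-v = 1533.69 + 1162.14 = 2695.8 m/s

2695.8


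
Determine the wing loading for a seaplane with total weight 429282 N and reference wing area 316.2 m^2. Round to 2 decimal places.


Step 1: Wing loading = W / S = 429282 / 316.2
Step 2: Wing loading = 1357.63 N/m^2

1357.63


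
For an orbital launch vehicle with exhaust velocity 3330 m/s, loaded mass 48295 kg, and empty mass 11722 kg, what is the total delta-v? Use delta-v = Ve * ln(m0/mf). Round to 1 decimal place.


Step 1: Mass ratio m0/mf = 48295 / 11722 = 4.120031
Step 2: ln(4.120031) = 1.415861
Step 3: delta-v = 3330 * 1.415861 = 4714.8 m/s

4714.8


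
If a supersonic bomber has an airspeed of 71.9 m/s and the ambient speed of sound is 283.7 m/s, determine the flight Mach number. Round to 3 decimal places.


Step 1: M = V / a = 71.9 / 283.7
Step 2: M = 0.253

0.253


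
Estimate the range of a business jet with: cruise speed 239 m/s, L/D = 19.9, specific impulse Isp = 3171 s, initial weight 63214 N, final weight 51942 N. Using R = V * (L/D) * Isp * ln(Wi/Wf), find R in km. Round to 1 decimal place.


Step 1: Coefficient = V * (L/D) * Isp = 239 * 19.9 * 3171 = 15081593.1 m
Step 2: Wi/Wf = 63214 / 51942 = 1.217011
Step 3: ln(1.217011) = 0.196398
Step 4: R = 15081593.1 * 0.196398 = 2961996.0 m = 2962.0 km

2962.0


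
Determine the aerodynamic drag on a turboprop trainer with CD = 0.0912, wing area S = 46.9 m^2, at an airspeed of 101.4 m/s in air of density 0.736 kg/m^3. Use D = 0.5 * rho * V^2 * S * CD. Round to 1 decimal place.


Step 1: Dynamic pressure q = 0.5 * 0.736 * 101.4^2 = 3783.7613 Pa
Step 2: Drag D = q * S * CD = 3783.7613 * 46.9 * 0.0912
Step 3: D = 16184.2 N

16184.2


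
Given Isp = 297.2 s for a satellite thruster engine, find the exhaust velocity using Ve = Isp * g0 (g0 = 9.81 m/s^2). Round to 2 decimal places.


Step 1: Ve = Isp * g0 = 297.2 * 9.81
Step 2: Ve = 2915.53 m/s

2915.53


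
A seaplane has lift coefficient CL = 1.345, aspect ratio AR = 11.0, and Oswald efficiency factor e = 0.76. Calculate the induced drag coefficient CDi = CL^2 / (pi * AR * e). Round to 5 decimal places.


Step 1: CL^2 = 1.345^2 = 1.809025
Step 2: pi * AR * e = 3.14159 * 11.0 * 0.76 = 26.263715
Step 3: CDi = 1.809025 / 26.263715 = 0.06888

0.06888


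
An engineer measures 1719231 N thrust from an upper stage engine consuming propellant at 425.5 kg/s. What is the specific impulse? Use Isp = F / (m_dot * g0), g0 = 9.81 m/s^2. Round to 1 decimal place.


Step 1: m_dot * g0 = 425.5 * 9.81 = 4174.16
Step 2: Isp = 1719231 / 4174.16 = 411.9 s

411.9


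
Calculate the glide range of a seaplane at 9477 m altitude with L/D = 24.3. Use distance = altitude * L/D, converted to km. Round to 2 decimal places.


Step 1: Glide distance = altitude * L/D = 9477 * 24.3 = 230291.1 m
Step 2: Convert to km: 230291.1 / 1000 = 230.29 km

230.29


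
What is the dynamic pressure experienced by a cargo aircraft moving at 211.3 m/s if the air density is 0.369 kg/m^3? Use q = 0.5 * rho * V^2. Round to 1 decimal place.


Step 1: V^2 = 211.3^2 = 44647.69
Step 2: q = 0.5 * 0.369 * 44647.69
Step 3: q = 8237.5 Pa

8237.5


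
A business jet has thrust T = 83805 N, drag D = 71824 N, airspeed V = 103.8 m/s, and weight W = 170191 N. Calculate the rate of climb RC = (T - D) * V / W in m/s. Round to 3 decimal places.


Step 1: Excess thrust = T - D = 83805 - 71824 = 11981 N
Step 2: Excess power = 11981 * 103.8 = 1243627.8 W
Step 3: RC = 1243627.8 / 170191 = 7.307 m/s

7.307


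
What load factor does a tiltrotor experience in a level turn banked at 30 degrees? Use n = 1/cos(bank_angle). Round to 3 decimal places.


Step 1: Convert 30 degrees to radians = 0.523599
Step 2: cos(30 deg) = 0.866025
Step 3: n = 1 / 0.866025 = 1.155

1.155


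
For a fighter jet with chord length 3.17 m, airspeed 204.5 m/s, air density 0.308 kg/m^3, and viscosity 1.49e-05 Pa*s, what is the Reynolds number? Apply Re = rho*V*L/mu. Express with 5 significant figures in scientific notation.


Step 1: Numerator = rho * V * L = 0.308 * 204.5 * 3.17 = 199.66562
Step 2: Re = 199.66562 / 1.49e-05
Step 3: Re = 1.3400e+07

1.3400e+07


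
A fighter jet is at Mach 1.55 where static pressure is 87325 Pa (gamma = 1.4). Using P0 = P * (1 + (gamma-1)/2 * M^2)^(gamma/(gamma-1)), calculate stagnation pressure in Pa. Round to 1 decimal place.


Step 1: (gamma-1)/2 * M^2 = 0.2 * 2.4025 = 0.4805
Step 2: 1 + 0.4805 = 1.4805
Step 3: Exponent gamma/(gamma-1) = 3.5
Step 4: P0 = 87325 * 1.4805^3.5 = 344800.6 Pa

344800.6


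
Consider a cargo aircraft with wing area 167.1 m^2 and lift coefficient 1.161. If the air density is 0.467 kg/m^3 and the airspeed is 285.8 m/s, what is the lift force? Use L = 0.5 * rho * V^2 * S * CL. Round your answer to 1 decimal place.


Step 1: Calculate dynamic pressure q = 0.5 * 0.467 * 285.8^2 = 0.5 * 0.467 * 81681.64 = 19072.6629 Pa
Step 2: Multiply by wing area and lift coefficient: L = 19072.6629 * 167.1 * 1.161
Step 3: L = 3187041.9773 * 1.161 = 3700155.7 N

3700155.7


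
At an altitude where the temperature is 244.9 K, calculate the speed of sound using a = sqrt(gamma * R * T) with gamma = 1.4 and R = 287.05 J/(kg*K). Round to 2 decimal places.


Step 1: gamma * R * T = 1.4 * 287.05 * 244.9 = 98417.963
Step 2: a = sqrt(98417.963) = 313.72 m/s

313.72


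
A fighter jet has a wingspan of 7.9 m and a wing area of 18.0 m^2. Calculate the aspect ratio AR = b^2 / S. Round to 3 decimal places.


Step 1: b^2 = 7.9^2 = 62.41
Step 2: AR = 62.41 / 18.0 = 3.467

3.467


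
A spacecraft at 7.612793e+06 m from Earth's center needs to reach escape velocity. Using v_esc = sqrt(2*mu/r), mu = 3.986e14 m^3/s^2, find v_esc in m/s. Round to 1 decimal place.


Step 1: 2*mu/r = 2 * 3.986e14 / 7.612793e+06 = 104718465.3517
Step 2: v_esc = sqrt(104718465.3517) = 10233.2 m/s

10233.2


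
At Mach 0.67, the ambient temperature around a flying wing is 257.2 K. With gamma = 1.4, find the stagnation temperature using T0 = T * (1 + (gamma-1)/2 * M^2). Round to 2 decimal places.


Step 1: (gamma-1)/2 = 0.2
Step 2: M^2 = 0.4489
Step 3: 1 + 0.2 * 0.4489 = 1.08978
Step 4: T0 = 257.2 * 1.08978 = 280.29 K

280.29


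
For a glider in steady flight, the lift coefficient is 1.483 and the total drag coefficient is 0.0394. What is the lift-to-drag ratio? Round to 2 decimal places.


Step 1: L/D = CL / CD = 1.483 / 0.0394
Step 2: L/D = 37.64

37.64


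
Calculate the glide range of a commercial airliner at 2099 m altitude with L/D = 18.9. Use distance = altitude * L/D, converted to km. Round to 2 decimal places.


Step 1: Glide distance = altitude * L/D = 2099 * 18.9 = 39671.1 m
Step 2: Convert to km: 39671.1 / 1000 = 39.67 km

39.67


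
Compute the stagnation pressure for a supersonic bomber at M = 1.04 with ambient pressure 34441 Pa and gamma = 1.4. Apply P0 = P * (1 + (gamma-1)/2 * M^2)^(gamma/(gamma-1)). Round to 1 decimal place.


Step 1: (gamma-1)/2 * M^2 = 0.2 * 1.0816 = 0.21632
Step 2: 1 + 0.21632 = 1.21632
Step 3: Exponent gamma/(gamma-1) = 3.5
Step 4: P0 = 34441 * 1.21632^3.5 = 68350.7 Pa

68350.7


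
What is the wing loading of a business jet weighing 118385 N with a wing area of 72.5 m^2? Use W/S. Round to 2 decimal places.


Step 1: Wing loading = W / S = 118385 / 72.5
Step 2: Wing loading = 1632.90 N/m^2

1632.90


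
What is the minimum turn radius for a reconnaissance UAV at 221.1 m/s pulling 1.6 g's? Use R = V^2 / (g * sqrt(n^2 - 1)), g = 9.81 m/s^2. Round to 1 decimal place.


Step 1: V^2 = 221.1^2 = 48885.21
Step 2: n^2 - 1 = 1.6^2 - 1 = 1.56
Step 3: sqrt(1.56) = 1.249
Step 4: R = 48885.21 / (9.81 * 1.249) = 3989.8 m

3989.8


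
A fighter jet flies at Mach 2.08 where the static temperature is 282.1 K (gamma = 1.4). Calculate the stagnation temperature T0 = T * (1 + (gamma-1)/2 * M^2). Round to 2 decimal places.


Step 1: (gamma-1)/2 = 0.2
Step 2: M^2 = 4.3264
Step 3: 1 + 0.2 * 4.3264 = 1.86528
Step 4: T0 = 282.1 * 1.86528 = 526.20 K

526.20


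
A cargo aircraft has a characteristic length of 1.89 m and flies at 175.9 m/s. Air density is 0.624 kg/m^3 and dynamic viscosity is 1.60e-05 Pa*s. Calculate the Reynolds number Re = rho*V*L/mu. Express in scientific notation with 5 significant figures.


Step 1: Numerator = rho * V * L = 0.624 * 175.9 * 1.89 = 207.449424
Step 2: Re = 207.449424 / 1.60e-05
Step 3: Re = 1.2966e+07

1.2966e+07


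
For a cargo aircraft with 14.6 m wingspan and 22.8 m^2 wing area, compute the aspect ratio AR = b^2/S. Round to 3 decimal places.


Step 1: b^2 = 14.6^2 = 213.16
Step 2: AR = 213.16 / 22.8 = 9.349

9.349


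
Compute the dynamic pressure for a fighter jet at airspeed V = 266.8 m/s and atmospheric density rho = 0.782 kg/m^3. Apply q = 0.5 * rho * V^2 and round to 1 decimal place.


Step 1: V^2 = 266.8^2 = 71182.24
Step 2: q = 0.5 * 0.782 * 71182.24
Step 3: q = 27832.3 Pa

27832.3


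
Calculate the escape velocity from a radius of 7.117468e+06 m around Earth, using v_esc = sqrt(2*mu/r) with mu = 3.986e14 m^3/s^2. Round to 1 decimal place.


Step 1: 2*mu/r = 2 * 3.986e14 / 7.117468e+06 = 112006123.526
Step 2: v_esc = sqrt(112006123.526) = 10583.3 m/s

10583.3


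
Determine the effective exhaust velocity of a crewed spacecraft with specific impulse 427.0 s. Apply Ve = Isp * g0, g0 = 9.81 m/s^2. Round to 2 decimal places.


Step 1: Ve = Isp * g0 = 427.0 * 9.81
Step 2: Ve = 4188.87 m/s

4188.87


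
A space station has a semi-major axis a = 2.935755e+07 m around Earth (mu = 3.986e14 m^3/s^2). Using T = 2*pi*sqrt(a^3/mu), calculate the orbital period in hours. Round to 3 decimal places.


Step 1: a^3 / mu = 2.530227e+22 / 3.986e14 = 6.347784e+07
Step 2: sqrt(6.347784e+07) = 7967.2981 s
Step 3: T = 2*pi * 7967.2981 = 50060.01 s
Step 4: T in hours = 50060.01 / 3600 = 13.906 hours

13.906


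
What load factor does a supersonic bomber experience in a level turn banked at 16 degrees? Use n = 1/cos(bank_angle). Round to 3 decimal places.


Step 1: Convert 16 degrees to radians = 0.279253
Step 2: cos(16 deg) = 0.961262
Step 3: n = 1 / 0.961262 = 1.040

1.040


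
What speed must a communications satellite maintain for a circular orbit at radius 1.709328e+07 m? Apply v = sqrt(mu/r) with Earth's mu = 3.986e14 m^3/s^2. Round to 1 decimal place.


Step 1: mu / r = 3.986e14 / 1.709328e+07 = 23319105.5198
Step 2: v = sqrt(23319105.5198) = 4829.0 m/s

4829.0


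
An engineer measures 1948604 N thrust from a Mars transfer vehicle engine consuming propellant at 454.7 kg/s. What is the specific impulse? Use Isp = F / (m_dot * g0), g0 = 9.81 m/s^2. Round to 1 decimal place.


Step 1: m_dot * g0 = 454.7 * 9.81 = 4460.61
Step 2: Isp = 1948604 / 4460.61 = 436.8 s

436.8


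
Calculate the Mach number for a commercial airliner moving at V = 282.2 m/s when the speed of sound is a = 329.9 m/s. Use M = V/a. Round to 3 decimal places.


Step 1: M = V / a = 282.2 / 329.9
Step 2: M = 0.855

0.855


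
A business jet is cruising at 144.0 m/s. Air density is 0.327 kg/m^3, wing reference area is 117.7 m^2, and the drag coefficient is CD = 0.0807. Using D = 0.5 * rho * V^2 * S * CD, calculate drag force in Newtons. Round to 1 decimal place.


Step 1: Dynamic pressure q = 0.5 * 0.327 * 144.0^2 = 3390.336 Pa
Step 2: Drag D = q * S * CD = 3390.336 * 117.7 * 0.0807
Step 3: D = 32202.7 N

32202.7


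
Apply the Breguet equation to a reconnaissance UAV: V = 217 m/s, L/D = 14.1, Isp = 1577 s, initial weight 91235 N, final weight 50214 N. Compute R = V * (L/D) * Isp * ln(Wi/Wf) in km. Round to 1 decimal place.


Step 1: Coefficient = V * (L/D) * Isp = 217 * 14.1 * 1577 = 4825146.9 m
Step 2: Wi/Wf = 91235 / 50214 = 1.816924
Step 3: ln(1.816924) = 0.597145
Step 4: R = 4825146.9 * 0.597145 = 2881311.0 m = 2881.3 km

2881.3


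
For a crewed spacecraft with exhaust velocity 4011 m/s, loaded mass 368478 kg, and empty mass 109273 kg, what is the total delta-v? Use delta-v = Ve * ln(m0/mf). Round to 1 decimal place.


Step 1: Mass ratio m0/mf = 368478 / 109273 = 3.372086
Step 2: ln(3.372086) = 1.215532
Step 3: delta-v = 4011 * 1.215532 = 4875.5 m/s

4875.5


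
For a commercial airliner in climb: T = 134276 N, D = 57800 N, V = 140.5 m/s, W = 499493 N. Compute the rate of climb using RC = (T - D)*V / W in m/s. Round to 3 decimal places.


Step 1: Excess thrust = T - D = 134276 - 57800 = 76476 N
Step 2: Excess power = 76476 * 140.5 = 10744878.0 W
Step 3: RC = 10744878.0 / 499493 = 21.512 m/s

21.512


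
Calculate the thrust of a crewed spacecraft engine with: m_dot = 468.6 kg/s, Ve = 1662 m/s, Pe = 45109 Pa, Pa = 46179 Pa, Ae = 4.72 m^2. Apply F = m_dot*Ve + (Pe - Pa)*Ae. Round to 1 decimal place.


Step 1: Momentum thrust = m_dot * Ve = 468.6 * 1662 = 778813.2 N
Step 2: Pressure thrust = (Pe - Pa) * Ae = (45109 - 46179) * 4.72 = -5050.40 N
Step 3: Total thrust F = 778813.2 + -5050.40 = 773762.8 N

773762.8


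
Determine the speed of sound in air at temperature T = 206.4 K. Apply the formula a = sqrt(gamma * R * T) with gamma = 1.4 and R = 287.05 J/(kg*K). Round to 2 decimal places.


Step 1: gamma * R * T = 1.4 * 287.05 * 206.4 = 82945.968
Step 2: a = sqrt(82945.968) = 288.00 m/s

288.00


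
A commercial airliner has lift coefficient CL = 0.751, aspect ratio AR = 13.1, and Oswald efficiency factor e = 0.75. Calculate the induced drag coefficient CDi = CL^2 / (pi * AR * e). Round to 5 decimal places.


Step 1: CL^2 = 0.751^2 = 0.564001
Step 2: pi * AR * e = 3.14159 * 13.1 * 0.75 = 30.866148
Step 3: CDi = 0.564001 / 30.866148 = 0.01827

0.01827


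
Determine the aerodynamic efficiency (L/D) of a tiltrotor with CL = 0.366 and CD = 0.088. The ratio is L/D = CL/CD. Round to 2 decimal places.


Step 1: L/D = CL / CD = 0.366 / 0.088
Step 2: L/D = 4.16

4.16


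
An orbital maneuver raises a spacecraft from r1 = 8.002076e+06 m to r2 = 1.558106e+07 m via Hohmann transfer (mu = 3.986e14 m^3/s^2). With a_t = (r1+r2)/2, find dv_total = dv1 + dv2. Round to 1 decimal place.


Step 1: Transfer semi-major axis a_t = (8.002076e+06 + 1.558106e+07) / 2 = 1.179157e+07 m
Step 2: v1 (circular at r1) = sqrt(mu/r1) = 7057.77 m/s
Step 3: v_t1 = sqrt(mu*(2/r1 - 1/a_t)) = 8112.97 m/s
Step 4: dv1 = |8112.97 - 7057.77| = 1055.21 m/s
Step 5: v2 (circular at r2) = 5057.9 m/s, v_t2 = 4166.64 m/s
Step 6: dv2 = |5057.9 - 4166.64| = 891.26 m/s
Step 7: Total delta-v = 1055.21 + 891.26 = 1946.5 m/s

1946.5


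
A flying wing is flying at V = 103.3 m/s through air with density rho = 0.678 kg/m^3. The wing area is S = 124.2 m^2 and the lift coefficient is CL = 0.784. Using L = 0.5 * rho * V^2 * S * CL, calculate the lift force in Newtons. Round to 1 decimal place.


Step 1: Calculate dynamic pressure q = 0.5 * 0.678 * 103.3^2 = 0.5 * 0.678 * 10670.89 = 3617.4317 Pa
Step 2: Multiply by wing area and lift coefficient: L = 3617.4317 * 124.2 * 0.784
Step 3: L = 449285.0184 * 0.784 = 352239.5 N

352239.5


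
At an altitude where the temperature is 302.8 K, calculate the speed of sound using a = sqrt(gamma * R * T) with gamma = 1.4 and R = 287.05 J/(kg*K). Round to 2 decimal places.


Step 1: gamma * R * T = 1.4 * 287.05 * 302.8 = 121686.236
Step 2: a = sqrt(121686.236) = 348.84 m/s

348.84


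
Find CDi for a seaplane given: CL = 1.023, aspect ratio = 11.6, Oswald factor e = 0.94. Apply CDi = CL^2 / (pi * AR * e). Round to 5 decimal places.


Step 1: CL^2 = 1.023^2 = 1.046529
Step 2: pi * AR * e = 3.14159 * 11.6 * 0.94 = 34.255926
Step 3: CDi = 1.046529 / 34.255926 = 0.03055

0.03055


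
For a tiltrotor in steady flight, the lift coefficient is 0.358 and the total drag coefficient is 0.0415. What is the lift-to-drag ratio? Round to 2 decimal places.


Step 1: L/D = CL / CD = 0.358 / 0.0415
Step 2: L/D = 8.63

8.63


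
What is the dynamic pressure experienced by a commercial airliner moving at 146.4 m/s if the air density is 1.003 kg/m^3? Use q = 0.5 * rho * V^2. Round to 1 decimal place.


Step 1: V^2 = 146.4^2 = 21432.96
Step 2: q = 0.5 * 1.003 * 21432.96
Step 3: q = 10748.6 Pa

10748.6


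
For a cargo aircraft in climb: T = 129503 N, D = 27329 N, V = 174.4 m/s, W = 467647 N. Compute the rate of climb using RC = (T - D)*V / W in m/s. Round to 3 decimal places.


Step 1: Excess thrust = T - D = 129503 - 27329 = 102174 N
Step 2: Excess power = 102174 * 174.4 = 17819145.6 W
Step 3: RC = 17819145.6 / 467647 = 38.104 m/s

38.104


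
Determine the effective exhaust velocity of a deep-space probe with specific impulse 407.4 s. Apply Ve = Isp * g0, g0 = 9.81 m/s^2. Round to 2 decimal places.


Step 1: Ve = Isp * g0 = 407.4 * 9.81
Step 2: Ve = 3996.59 m/s

3996.59


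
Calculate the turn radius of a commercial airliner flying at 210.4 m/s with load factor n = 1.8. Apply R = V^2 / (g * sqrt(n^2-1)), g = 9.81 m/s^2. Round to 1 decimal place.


Step 1: V^2 = 210.4^2 = 44268.16
Step 2: n^2 - 1 = 1.8^2 - 1 = 2.24
Step 3: sqrt(2.24) = 1.496663
Step 4: R = 44268.16 / (9.81 * 1.496663) = 3015.1 m

3015.1


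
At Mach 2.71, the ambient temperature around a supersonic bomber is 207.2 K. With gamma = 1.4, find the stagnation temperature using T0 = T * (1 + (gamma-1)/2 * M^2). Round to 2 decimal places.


Step 1: (gamma-1)/2 = 0.2
Step 2: M^2 = 7.3441
Step 3: 1 + 0.2 * 7.3441 = 2.46882
Step 4: T0 = 207.2 * 2.46882 = 511.54 K

511.54


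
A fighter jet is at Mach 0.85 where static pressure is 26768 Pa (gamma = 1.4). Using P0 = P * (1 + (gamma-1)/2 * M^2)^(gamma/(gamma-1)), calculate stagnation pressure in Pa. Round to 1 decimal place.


Step 1: (gamma-1)/2 * M^2 = 0.2 * 0.7225 = 0.1445
Step 2: 1 + 0.1445 = 1.1445
Step 3: Exponent gamma/(gamma-1) = 3.5
Step 4: P0 = 26768 * 1.1445^3.5 = 42931.0 Pa

42931.0


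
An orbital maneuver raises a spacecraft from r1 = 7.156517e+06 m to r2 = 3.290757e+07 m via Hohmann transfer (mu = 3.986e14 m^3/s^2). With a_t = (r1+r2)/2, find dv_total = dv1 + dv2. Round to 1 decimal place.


Step 1: Transfer semi-major axis a_t = (7.156517e+06 + 3.290757e+07) / 2 = 2.003204e+07 m
Step 2: v1 (circular at r1) = sqrt(mu/r1) = 7463.07 m/s
Step 3: v_t1 = sqrt(mu*(2/r1 - 1/a_t)) = 9565.4 m/s
Step 4: dv1 = |9565.4 - 7463.07| = 2102.32 m/s
Step 5: v2 (circular at r2) = 3480.33 m/s, v_t2 = 2080.22 m/s
Step 6: dv2 = |3480.33 - 2080.22| = 1400.11 m/s
Step 7: Total delta-v = 2102.32 + 1400.11 = 3502.4 m/s

3502.4


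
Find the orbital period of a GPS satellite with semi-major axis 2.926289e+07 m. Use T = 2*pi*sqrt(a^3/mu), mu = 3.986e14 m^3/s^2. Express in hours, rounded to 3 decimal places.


Step 1: a^3 / mu = 2.505830e+22 / 3.986e14 = 6.286579e+07
Step 2: sqrt(6.286579e+07) = 7928.7947 s
Step 3: T = 2*pi * 7928.7947 = 49818.09 s
Step 4: T in hours = 49818.09 / 3600 = 13.838 hours

13.838


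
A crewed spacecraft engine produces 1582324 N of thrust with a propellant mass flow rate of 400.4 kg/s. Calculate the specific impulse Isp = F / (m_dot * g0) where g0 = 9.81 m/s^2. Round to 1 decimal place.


Step 1: m_dot * g0 = 400.4 * 9.81 = 3927.92
Step 2: Isp = 1582324 / 3927.92 = 402.8 s

402.8


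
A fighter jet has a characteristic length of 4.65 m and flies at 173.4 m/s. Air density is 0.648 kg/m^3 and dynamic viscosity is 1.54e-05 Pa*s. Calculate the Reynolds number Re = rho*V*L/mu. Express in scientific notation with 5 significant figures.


Step 1: Numerator = rho * V * L = 0.648 * 173.4 * 4.65 = 522.48888
Step 2: Re = 522.48888 / 1.54e-05
Step 3: Re = 3.3928e+07

3.3928e+07


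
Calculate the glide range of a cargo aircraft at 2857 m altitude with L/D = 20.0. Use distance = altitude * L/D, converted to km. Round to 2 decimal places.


Step 1: Glide distance = altitude * L/D = 2857 * 20.0 = 57140.0 m
Step 2: Convert to km: 57140.0 / 1000 = 57.14 km

57.14


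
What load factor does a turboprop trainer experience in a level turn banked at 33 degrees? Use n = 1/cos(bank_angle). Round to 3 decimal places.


Step 1: Convert 33 degrees to radians = 0.575959
Step 2: cos(33 deg) = 0.838671
Step 3: n = 1 / 0.838671 = 1.192

1.192


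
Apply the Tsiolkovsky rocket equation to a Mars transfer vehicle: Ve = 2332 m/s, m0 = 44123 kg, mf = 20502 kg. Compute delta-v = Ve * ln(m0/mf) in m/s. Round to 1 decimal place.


Step 1: Mass ratio m0/mf = 44123 / 20502 = 2.152131
Step 2: ln(2.152131) = 0.766459
Step 3: delta-v = 2332 * 0.766459 = 1787.4 m/s

1787.4


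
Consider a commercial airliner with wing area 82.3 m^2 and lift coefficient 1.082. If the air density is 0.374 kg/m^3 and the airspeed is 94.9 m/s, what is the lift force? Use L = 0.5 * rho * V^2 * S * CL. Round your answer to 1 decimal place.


Step 1: Calculate dynamic pressure q = 0.5 * 0.374 * 94.9^2 = 0.5 * 0.374 * 9006.01 = 1684.1239 Pa
Step 2: Multiply by wing area and lift coefficient: L = 1684.1239 * 82.3 * 1.082
Step 3: L = 138603.3945 * 1.082 = 149968.9 N

149968.9


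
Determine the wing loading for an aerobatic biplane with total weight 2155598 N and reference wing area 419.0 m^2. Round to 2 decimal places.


Step 1: Wing loading = W / S = 2155598 / 419.0
Step 2: Wing loading = 5144.63 N/m^2

5144.63


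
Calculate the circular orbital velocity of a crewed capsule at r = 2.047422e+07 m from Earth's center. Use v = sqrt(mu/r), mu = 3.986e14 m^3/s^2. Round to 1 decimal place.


Step 1: mu / r = 3.986e14 / 2.047422e+07 = 19468385.1204
Step 2: v = sqrt(19468385.1204) = 4412.3 m/s

4412.3


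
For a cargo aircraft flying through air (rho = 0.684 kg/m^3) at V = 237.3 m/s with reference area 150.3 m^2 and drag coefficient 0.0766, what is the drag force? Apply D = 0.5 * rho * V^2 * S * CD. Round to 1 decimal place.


Step 1: Dynamic pressure q = 0.5 * 0.684 * 237.3^2 = 19258.4612 Pa
Step 2: Drag D = q * S * CD = 19258.4612 * 150.3 * 0.0766
Step 3: D = 221722.3 N

221722.3


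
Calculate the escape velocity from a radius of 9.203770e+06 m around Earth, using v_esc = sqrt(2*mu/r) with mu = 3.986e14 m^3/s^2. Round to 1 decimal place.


Step 1: 2*mu/r = 2 * 3.986e14 / 9.203770e+06 = 86616679.904
Step 2: v_esc = sqrt(86616679.904) = 9306.8 m/s

9306.8


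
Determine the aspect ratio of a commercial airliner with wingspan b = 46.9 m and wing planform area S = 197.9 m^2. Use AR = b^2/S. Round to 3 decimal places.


Step 1: b^2 = 46.9^2 = 2199.61
Step 2: AR = 2199.61 / 197.9 = 11.115

11.115


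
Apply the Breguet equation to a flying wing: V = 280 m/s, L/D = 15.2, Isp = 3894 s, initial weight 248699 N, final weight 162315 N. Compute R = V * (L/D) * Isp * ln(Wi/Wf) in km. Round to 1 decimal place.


Step 1: Coefficient = V * (L/D) * Isp = 280 * 15.2 * 3894 = 16572864.0 m
Step 2: Wi/Wf = 248699 / 162315 = 1.5322
Step 3: ln(1.5322) = 0.426704
Step 4: R = 16572864.0 * 0.426704 = 7071714.6 m = 7071.7 km

7071.7


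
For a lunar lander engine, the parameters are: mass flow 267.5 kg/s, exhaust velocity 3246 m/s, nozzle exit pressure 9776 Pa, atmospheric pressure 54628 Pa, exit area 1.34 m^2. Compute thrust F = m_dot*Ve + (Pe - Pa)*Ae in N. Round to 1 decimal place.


Step 1: Momentum thrust = m_dot * Ve = 267.5 * 3246 = 868305.0 N
Step 2: Pressure thrust = (Pe - Pa) * Ae = (9776 - 54628) * 1.34 = -60101.68 N
Step 3: Total thrust F = 868305.0 + -60101.68 = 808203.3 N

808203.3


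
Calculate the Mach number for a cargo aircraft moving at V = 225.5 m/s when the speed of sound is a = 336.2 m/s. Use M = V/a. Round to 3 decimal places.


Step 1: M = V / a = 225.5 / 336.2
Step 2: M = 0.671

0.671


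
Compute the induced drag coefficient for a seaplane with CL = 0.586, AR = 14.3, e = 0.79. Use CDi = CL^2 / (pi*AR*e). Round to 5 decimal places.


Step 1: CL^2 = 0.586^2 = 0.343396
Step 2: pi * AR * e = 3.14159 * 14.3 * 0.79 = 35.490572
Step 3: CDi = 0.343396 / 35.490572 = 0.00968

0.00968


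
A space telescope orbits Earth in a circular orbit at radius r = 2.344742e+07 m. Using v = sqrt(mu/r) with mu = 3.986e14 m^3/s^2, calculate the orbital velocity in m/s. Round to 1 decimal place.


Step 1: mu / r = 3.986e14 / 2.344742e+07 = 16999738.1375
Step 2: v = sqrt(16999738.1375) = 4123.1 m/s

4123.1


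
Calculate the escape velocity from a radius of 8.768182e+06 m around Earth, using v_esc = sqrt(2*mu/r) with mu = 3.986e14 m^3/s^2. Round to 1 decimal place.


Step 1: 2*mu/r = 2 * 3.986e14 / 8.768182e+06 = 90919645.6004
Step 2: v_esc = sqrt(90919645.6004) = 9535.2 m/s

9535.2


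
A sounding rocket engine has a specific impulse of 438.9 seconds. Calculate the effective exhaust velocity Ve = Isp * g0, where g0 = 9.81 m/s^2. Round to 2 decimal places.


Step 1: Ve = Isp * g0 = 438.9 * 9.81
Step 2: Ve = 4305.61 m/s

4305.61


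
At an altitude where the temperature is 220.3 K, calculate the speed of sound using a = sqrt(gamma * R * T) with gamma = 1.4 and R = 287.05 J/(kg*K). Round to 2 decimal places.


Step 1: gamma * R * T = 1.4 * 287.05 * 220.3 = 88531.961
Step 2: a = sqrt(88531.961) = 297.54 m/s

297.54


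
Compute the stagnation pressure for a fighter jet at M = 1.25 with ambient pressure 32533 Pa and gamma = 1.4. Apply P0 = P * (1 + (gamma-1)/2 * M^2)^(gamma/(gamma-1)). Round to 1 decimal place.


Step 1: (gamma-1)/2 * M^2 = 0.2 * 1.5625 = 0.3125
Step 2: 1 + 0.3125 = 1.3125
Step 3: Exponent gamma/(gamma-1) = 3.5
Step 4: P0 = 32533 * 1.3125^3.5 = 84269.7 Pa

84269.7


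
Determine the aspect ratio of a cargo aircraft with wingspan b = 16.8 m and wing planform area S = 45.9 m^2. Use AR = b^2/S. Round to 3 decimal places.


Step 1: b^2 = 16.8^2 = 282.24
Step 2: AR = 282.24 / 45.9 = 6.149

6.149


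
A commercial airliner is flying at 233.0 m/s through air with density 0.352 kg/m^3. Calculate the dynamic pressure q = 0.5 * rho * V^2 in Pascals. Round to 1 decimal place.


Step 1: V^2 = 233.0^2 = 54289.0
Step 2: q = 0.5 * 0.352 * 54289.0
Step 3: q = 9554.9 Pa

9554.9


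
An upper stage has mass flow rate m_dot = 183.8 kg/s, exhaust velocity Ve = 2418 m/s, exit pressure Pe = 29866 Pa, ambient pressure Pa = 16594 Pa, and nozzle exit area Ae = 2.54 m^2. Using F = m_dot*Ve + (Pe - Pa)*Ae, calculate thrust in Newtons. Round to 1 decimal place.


Step 1: Momentum thrust = m_dot * Ve = 183.8 * 2418 = 444428.4 N
Step 2: Pressure thrust = (Pe - Pa) * Ae = (29866 - 16594) * 2.54 = 33710.88 N
Step 3: Total thrust F = 444428.4 + 33710.88 = 478139.3 N

478139.3


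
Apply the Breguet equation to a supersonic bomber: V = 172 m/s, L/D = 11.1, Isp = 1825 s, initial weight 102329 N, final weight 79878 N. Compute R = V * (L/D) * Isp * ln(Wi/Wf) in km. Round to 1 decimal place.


Step 1: Coefficient = V * (L/D) * Isp = 172 * 11.1 * 1825 = 3484290.0 m
Step 2: Wi/Wf = 102329 / 79878 = 1.281066
Step 3: ln(1.281066) = 0.247693
Step 4: R = 3484290.0 * 0.247693 = 863033.0 m = 863.0 km

863.0


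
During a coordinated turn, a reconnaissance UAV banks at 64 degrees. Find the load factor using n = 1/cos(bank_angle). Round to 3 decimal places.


Step 1: Convert 64 degrees to radians = 1.117011
Step 2: cos(64 deg) = 0.438371
Step 3: n = 1 / 0.438371 = 2.281

2.281


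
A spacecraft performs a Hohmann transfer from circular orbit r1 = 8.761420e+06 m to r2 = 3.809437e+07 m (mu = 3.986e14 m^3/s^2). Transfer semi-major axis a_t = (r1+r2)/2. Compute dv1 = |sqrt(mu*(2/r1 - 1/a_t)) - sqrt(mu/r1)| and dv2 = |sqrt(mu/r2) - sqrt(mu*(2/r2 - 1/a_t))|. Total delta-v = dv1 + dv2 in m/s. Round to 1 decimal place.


Step 1: Transfer semi-major axis a_t = (8.761420e+06 + 3.809437e+07) / 2 = 2.342790e+07 m
Step 2: v1 (circular at r1) = sqrt(mu/r1) = 6744.99 m/s
Step 3: v_t1 = sqrt(mu*(2/r1 - 1/a_t)) = 8600.93 m/s
Step 4: dv1 = |8600.93 - 6744.99| = 1855.93 m/s
Step 5: v2 (circular at r2) = 3234.73 m/s, v_t2 = 1978.15 m/s
Step 6: dv2 = |3234.73 - 1978.15| = 1256.58 m/s
Step 7: Total delta-v = 1855.93 + 1256.58 = 3112.5 m/s

3112.5
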